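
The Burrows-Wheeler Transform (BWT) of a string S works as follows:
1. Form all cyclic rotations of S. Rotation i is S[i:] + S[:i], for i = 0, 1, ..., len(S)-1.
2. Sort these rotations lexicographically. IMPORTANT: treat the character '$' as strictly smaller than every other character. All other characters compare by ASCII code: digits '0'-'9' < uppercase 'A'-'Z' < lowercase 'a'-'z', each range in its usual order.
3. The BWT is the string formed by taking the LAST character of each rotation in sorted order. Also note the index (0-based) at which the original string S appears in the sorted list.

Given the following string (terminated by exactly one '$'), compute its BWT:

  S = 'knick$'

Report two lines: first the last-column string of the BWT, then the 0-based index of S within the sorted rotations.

All 6 rotations (rotation i = S[i:]+S[:i]):
  rot[0] = knick$
  rot[1] = nick$k
  rot[2] = ick$kn
  rot[3] = ck$kni
  rot[4] = k$knic
  rot[5] = $knick
Sorted (with $ < everything):
  sorted[0] = $knick  (last char: 'k')
  sorted[1] = ck$kni  (last char: 'i')
  sorted[2] = ick$kn  (last char: 'n')
  sorted[3] = k$knic  (last char: 'c')
  sorted[4] = knick$  (last char: '$')
  sorted[5] = nick$k  (last char: 'k')
Last column: kinc$k
Original string S is at sorted index 4

Answer: kinc$k
4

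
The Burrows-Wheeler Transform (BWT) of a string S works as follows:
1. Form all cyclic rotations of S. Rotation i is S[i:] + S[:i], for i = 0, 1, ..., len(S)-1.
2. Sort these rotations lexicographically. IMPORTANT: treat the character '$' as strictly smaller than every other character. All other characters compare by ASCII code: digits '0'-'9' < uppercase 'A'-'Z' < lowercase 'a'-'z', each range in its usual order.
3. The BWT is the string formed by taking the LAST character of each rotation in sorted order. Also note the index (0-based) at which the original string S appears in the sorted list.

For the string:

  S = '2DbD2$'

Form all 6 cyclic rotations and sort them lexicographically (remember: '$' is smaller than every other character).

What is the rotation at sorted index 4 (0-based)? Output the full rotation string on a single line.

All 6 rotations (rotation i = S[i:]+S[:i]):
  rot[0] = 2DbD2$
  rot[1] = DbD2$2
  rot[2] = bD2$2D
  rot[3] = D2$2Db
  rot[4] = 2$2DbD
  rot[5] = $2DbD2
Sorted (with $ < everything):
  sorted[0] = $2DbD2
  sorted[1] = 2$2DbD
  sorted[2] = 2DbD2$
  sorted[3] = D2$2Db
  sorted[4] = DbD2$2
  sorted[5] = bD2$2D
sorted[4] = DbD2$2

Answer: DbD2$2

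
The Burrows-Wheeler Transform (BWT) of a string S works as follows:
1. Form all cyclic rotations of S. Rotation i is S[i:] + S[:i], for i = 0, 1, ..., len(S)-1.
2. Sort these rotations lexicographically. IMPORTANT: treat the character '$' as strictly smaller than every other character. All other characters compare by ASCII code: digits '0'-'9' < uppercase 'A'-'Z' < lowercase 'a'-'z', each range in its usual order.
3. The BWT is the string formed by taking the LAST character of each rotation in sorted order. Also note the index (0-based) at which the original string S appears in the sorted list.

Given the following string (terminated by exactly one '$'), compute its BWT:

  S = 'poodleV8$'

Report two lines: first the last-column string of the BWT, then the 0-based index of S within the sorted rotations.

All 9 rotations (rotation i = S[i:]+S[:i]):
  rot[0] = poodleV8$
  rot[1] = oodleV8$p
  rot[2] = odleV8$po
  rot[3] = dleV8$poo
  rot[4] = leV8$pood
  rot[5] = eV8$poodl
  rot[6] = V8$poodle
  rot[7] = 8$poodleV
  rot[8] = $poodleV8
Sorted (with $ < everything):
  sorted[0] = $poodleV8  (last char: '8')
  sorted[1] = 8$poodleV  (last char: 'V')
  sorted[2] = V8$poodle  (last char: 'e')
  sorted[3] = dleV8$poo  (last char: 'o')
  sorted[4] = eV8$poodl  (last char: 'l')
  sorted[5] = leV8$pood  (last char: 'd')
  sorted[6] = odleV8$po  (last char: 'o')
  sorted[7] = oodleV8$p  (last char: 'p')
  sorted[8] = poodleV8$  (last char: '$')
Last column: 8Veoldop$
Original string S is at sorted index 8

Answer: 8Veoldop$
8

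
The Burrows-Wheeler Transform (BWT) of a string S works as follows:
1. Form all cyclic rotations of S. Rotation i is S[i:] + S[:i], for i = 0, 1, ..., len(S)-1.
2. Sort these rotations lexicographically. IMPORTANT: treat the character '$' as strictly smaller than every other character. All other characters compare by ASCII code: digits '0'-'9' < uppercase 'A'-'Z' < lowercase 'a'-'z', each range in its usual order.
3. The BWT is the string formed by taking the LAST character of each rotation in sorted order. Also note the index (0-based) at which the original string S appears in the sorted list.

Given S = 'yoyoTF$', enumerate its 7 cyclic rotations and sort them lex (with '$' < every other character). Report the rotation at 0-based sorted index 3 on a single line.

All 7 rotations (rotation i = S[i:]+S[:i]):
  rot[0] = yoyoTF$
  rot[1] = oyoTF$y
  rot[2] = yoTF$yo
  rot[3] = oTF$yoy
  rot[4] = TF$yoyo
  rot[5] = F$yoyoT
  rot[6] = $yoyoTF
Sorted (with $ < everything):
  sorted[0] = $yoyoTF
  sorted[1] = F$yoyoT
  sorted[2] = TF$yoyo
  sorted[3] = oTF$yoy
  sorted[4] = oyoTF$y
  sorted[5] = yoTF$yo
  sorted[6] = yoyoTF$
sorted[3] = oTF$yoy

Answer: oTF$yoy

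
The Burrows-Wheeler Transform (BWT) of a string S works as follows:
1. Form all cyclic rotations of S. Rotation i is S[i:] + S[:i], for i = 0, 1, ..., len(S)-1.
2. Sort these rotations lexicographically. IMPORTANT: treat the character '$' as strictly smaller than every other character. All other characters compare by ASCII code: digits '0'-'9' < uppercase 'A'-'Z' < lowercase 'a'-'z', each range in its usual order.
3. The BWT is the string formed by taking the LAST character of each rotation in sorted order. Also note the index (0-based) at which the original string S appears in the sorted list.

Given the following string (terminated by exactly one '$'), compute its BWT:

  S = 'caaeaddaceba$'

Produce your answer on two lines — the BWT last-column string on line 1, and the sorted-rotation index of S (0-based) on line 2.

Answer: abcdeae$adaac
7

Derivation:
All 13 rotations (rotation i = S[i:]+S[:i]):
  rot[0] = caaeaddaceba$
  rot[1] = aaeaddaceba$c
  rot[2] = aeaddaceba$ca
  rot[3] = eaddaceba$caa
  rot[4] = addaceba$caae
  rot[5] = ddaceba$caaea
  rot[6] = daceba$caaead
  rot[7] = aceba$caaeadd
  rot[8] = ceba$caaeadda
  rot[9] = eba$caaeaddac
  rot[10] = ba$caaeaddace
  rot[11] = a$caaeaddaceb
  rot[12] = $caaeaddaceba
Sorted (with $ < everything):
  sorted[0] = $caaeaddaceba  (last char: 'a')
  sorted[1] = a$caaeaddaceb  (last char: 'b')
  sorted[2] = aaeaddaceba$c  (last char: 'c')
  sorted[3] = aceba$caaeadd  (last char: 'd')
  sorted[4] = addaceba$caae  (last char: 'e')
  sorted[5] = aeaddaceba$ca  (last char: 'a')
  sorted[6] = ba$caaeaddace  (last char: 'e')
  sorted[7] = caaeaddaceba$  (last char: '$')
  sorted[8] = ceba$caaeadda  (last char: 'a')
  sorted[9] = daceba$caaead  (last char: 'd')
  sorted[10] = ddaceba$caaea  (last char: 'a')
  sorted[11] = eaddaceba$caa  (last char: 'a')
  sorted[12] = eba$caaeaddac  (last char: 'c')
Last column: abcdeae$adaac
Original string S is at sorted index 7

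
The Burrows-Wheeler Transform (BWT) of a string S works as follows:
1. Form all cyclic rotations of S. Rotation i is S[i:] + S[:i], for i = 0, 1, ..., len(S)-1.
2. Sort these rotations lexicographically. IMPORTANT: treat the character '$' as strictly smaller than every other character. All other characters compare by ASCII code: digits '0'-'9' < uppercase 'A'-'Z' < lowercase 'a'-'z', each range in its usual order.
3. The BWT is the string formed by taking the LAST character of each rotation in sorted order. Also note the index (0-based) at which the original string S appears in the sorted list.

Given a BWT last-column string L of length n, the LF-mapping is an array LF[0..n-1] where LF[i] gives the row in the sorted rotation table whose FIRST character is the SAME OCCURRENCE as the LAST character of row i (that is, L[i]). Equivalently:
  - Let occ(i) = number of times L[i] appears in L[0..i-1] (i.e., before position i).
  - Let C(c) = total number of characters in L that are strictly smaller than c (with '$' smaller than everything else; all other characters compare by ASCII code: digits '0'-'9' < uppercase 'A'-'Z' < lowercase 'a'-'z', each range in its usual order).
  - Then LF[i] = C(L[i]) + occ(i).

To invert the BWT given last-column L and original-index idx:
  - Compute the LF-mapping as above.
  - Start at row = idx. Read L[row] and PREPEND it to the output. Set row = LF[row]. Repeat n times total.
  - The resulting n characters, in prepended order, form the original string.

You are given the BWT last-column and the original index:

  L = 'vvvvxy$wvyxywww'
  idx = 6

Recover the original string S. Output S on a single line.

LF mapping: 1 2 3 4 10 12 0 6 5 13 11 14 7 8 9
Walk LF starting at row 6, prepending L[row]:
  step 1: row=6, L[6]='$', prepend. Next row=LF[6]=0
  step 2: row=0, L[0]='v', prepend. Next row=LF[0]=1
  step 3: row=1, L[1]='v', prepend. Next row=LF[1]=2
  step 4: row=2, L[2]='v', prepend. Next row=LF[2]=3
  step 5: row=3, L[3]='v', prepend. Next row=LF[3]=4
  step 6: row=4, L[4]='x', prepend. Next row=LF[4]=10
  step 7: row=10, L[10]='x', prepend. Next row=LF[10]=11
  step 8: row=11, L[11]='y', prepend. Next row=LF[11]=14
  step 9: row=14, L[14]='w', prepend. Next row=LF[14]=9
  step 10: row=9, L[9]='y', prepend. Next row=LF[9]=13
  step 11: row=13, L[13]='w', prepend. Next row=LF[13]=8
  step 12: row=8, L[8]='v', prepend. Next row=LF[8]=5
  step 13: row=5, L[5]='y', prepend. Next row=LF[5]=12
  step 14: row=12, L[12]='w', prepend. Next row=LF[12]=7
  step 15: row=7, L[7]='w', prepend. Next row=LF[7]=6
Reversed output: wwyvwywyxxvvvv$

Answer: wwyvwywyxxvvvv$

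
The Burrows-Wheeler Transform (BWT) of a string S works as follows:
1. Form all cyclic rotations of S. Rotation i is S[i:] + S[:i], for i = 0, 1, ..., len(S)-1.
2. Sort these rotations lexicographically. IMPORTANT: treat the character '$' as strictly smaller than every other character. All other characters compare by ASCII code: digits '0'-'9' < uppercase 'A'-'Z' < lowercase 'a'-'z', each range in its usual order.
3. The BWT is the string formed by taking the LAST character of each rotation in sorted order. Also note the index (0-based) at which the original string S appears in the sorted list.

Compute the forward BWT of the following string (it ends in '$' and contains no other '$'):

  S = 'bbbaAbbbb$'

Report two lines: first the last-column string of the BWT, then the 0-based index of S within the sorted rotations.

Answer: babbbbbb$A
8

Derivation:
All 10 rotations (rotation i = S[i:]+S[:i]):
  rot[0] = bbbaAbbbb$
  rot[1] = bbaAbbbb$b
  rot[2] = baAbbbb$bb
  rot[3] = aAbbbb$bbb
  rot[4] = Abbbb$bbba
  rot[5] = bbbb$bbbaA
  rot[6] = bbb$bbbaAb
  rot[7] = bb$bbbaAbb
  rot[8] = b$bbbaAbbb
  rot[9] = $bbbaAbbbb
Sorted (with $ < everything):
  sorted[0] = $bbbaAbbbb  (last char: 'b')
  sorted[1] = Abbbb$bbba  (last char: 'a')
  sorted[2] = aAbbbb$bbb  (last char: 'b')
  sorted[3] = b$bbbaAbbb  (last char: 'b')
  sorted[4] = baAbbbb$bb  (last char: 'b')
  sorted[5] = bb$bbbaAbb  (last char: 'b')
  sorted[6] = bbaAbbbb$b  (last char: 'b')
  sorted[7] = bbb$bbbaAb  (last char: 'b')
  sorted[8] = bbbaAbbbb$  (last char: '$')
  sorted[9] = bbbb$bbbaA  (last char: 'A')
Last column: babbbbbb$A
Original string S is at sorted index 8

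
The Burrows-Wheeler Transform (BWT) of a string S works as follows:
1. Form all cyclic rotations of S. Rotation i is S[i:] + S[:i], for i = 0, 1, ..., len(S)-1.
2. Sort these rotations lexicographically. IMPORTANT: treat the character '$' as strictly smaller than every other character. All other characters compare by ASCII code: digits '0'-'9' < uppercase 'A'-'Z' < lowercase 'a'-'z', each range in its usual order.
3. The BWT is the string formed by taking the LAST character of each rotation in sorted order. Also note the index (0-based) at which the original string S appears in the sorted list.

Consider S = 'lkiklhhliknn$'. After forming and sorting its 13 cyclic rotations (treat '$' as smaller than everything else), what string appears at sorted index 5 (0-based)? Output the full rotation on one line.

Answer: kiklhhliknn$l

Derivation:
All 13 rotations (rotation i = S[i:]+S[:i]):
  rot[0] = lkiklhhliknn$
  rot[1] = kiklhhliknn$l
  rot[2] = iklhhliknn$lk
  rot[3] = klhhliknn$lki
  rot[4] = lhhliknn$lkik
  rot[5] = hhliknn$lkikl
  rot[6] = hliknn$lkiklh
  rot[7] = liknn$lkiklhh
  rot[8] = iknn$lkiklhhl
  rot[9] = knn$lkiklhhli
  rot[10] = nn$lkiklhhlik
  rot[11] = n$lkiklhhlikn
  rot[12] = $lkiklhhliknn
Sorted (with $ < everything):
  sorted[0] = $lkiklhhliknn
  sorted[1] = hhliknn$lkikl
  sorted[2] = hliknn$lkiklh
  sorted[3] = iklhhliknn$lk
  sorted[4] = iknn$lkiklhhl
  sorted[5] = kiklhhliknn$l
  sorted[6] = klhhliknn$lki
  sorted[7] = knn$lkiklhhli
  sorted[8] = lhhliknn$lkik
  sorted[9] = liknn$lkiklhh
  sorted[10] = lkiklhhliknn$
  sorted[11] = n$lkiklhhlikn
  sorted[12] = nn$lkiklhhlik
sorted[5] = kiklhhliknn$l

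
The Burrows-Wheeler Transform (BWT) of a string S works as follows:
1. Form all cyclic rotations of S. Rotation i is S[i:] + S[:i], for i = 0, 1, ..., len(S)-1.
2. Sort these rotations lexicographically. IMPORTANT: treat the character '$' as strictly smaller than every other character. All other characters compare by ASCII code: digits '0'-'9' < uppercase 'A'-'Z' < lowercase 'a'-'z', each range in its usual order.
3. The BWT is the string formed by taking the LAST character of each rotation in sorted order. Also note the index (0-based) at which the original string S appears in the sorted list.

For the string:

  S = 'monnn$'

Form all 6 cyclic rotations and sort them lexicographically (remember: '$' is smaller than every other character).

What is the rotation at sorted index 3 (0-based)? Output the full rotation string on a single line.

Answer: nn$mon

Derivation:
All 6 rotations (rotation i = S[i:]+S[:i]):
  rot[0] = monnn$
  rot[1] = onnn$m
  rot[2] = nnn$mo
  rot[3] = nn$mon
  rot[4] = n$monn
  rot[5] = $monnn
Sorted (with $ < everything):
  sorted[0] = $monnn
  sorted[1] = monnn$
  sorted[2] = n$monn
  sorted[3] = nn$mon
  sorted[4] = nnn$mo
  sorted[5] = onnn$m
sorted[3] = nn$mon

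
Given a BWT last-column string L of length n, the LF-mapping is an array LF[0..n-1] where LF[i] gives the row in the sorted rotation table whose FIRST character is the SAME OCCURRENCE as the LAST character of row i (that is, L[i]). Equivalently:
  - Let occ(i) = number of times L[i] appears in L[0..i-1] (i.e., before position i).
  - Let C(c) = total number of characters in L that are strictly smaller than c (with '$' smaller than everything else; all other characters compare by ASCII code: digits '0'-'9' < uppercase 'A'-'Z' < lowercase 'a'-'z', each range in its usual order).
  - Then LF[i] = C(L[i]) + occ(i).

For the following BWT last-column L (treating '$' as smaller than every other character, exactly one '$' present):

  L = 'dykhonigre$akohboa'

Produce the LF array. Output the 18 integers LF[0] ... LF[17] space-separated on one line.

Answer: 4 17 10 7 13 12 9 6 16 5 0 1 11 14 8 3 15 2

Derivation:
Char counts: '$':1, 'a':2, 'b':1, 'd':1, 'e':1, 'g':1, 'h':2, 'i':1, 'k':2, 'n':1, 'o':3, 'r':1, 'y':1
C (first-col start): C('$')=0, C('a')=1, C('b')=3, C('d')=4, C('e')=5, C('g')=6, C('h')=7, C('i')=9, C('k')=10, C('n')=12, C('o')=13, C('r')=16, C('y')=17
L[0]='d': occ=0, LF[0]=C('d')+0=4+0=4
L[1]='y': occ=0, LF[1]=C('y')+0=17+0=17
L[2]='k': occ=0, LF[2]=C('k')+0=10+0=10
L[3]='h': occ=0, LF[3]=C('h')+0=7+0=7
L[4]='o': occ=0, LF[4]=C('o')+0=13+0=13
L[5]='n': occ=0, LF[5]=C('n')+0=12+0=12
L[6]='i': occ=0, LF[6]=C('i')+0=9+0=9
L[7]='g': occ=0, LF[7]=C('g')+0=6+0=6
L[8]='r': occ=0, LF[8]=C('r')+0=16+0=16
L[9]='e': occ=0, LF[9]=C('e')+0=5+0=5
L[10]='$': occ=0, LF[10]=C('$')+0=0+0=0
L[11]='a': occ=0, LF[11]=C('a')+0=1+0=1
L[12]='k': occ=1, LF[12]=C('k')+1=10+1=11
L[13]='o': occ=1, LF[13]=C('o')+1=13+1=14
L[14]='h': occ=1, LF[14]=C('h')+1=7+1=8
L[15]='b': occ=0, LF[15]=C('b')+0=3+0=3
L[16]='o': occ=2, LF[16]=C('o')+2=13+2=15
L[17]='a': occ=1, LF[17]=C('a')+1=1+1=2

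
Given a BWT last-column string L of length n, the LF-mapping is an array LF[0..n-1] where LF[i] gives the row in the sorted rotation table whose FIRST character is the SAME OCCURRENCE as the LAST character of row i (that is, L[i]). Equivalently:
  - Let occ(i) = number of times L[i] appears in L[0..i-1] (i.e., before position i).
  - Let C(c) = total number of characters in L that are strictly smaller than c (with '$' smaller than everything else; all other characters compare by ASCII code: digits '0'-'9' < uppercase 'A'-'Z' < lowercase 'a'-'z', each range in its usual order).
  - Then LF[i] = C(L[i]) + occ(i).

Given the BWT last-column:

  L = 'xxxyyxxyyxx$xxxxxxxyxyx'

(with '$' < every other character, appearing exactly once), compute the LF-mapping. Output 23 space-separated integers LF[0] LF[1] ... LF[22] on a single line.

Answer: 1 2 3 17 18 4 5 19 20 6 7 0 8 9 10 11 12 13 14 21 15 22 16

Derivation:
Char counts: '$':1, 'x':16, 'y':6
C (first-col start): C('$')=0, C('x')=1, C('y')=17
L[0]='x': occ=0, LF[0]=C('x')+0=1+0=1
L[1]='x': occ=1, LF[1]=C('x')+1=1+1=2
L[2]='x': occ=2, LF[2]=C('x')+2=1+2=3
L[3]='y': occ=0, LF[3]=C('y')+0=17+0=17
L[4]='y': occ=1, LF[4]=C('y')+1=17+1=18
L[5]='x': occ=3, LF[5]=C('x')+3=1+3=4
L[6]='x': occ=4, LF[6]=C('x')+4=1+4=5
L[7]='y': occ=2, LF[7]=C('y')+2=17+2=19
L[8]='y': occ=3, LF[8]=C('y')+3=17+3=20
L[9]='x': occ=5, LF[9]=C('x')+5=1+5=6
L[10]='x': occ=6, LF[10]=C('x')+6=1+6=7
L[11]='$': occ=0, LF[11]=C('$')+0=0+0=0
L[12]='x': occ=7, LF[12]=C('x')+7=1+7=8
L[13]='x': occ=8, LF[13]=C('x')+8=1+8=9
L[14]='x': occ=9, LF[14]=C('x')+9=1+9=10
L[15]='x': occ=10, LF[15]=C('x')+10=1+10=11
L[16]='x': occ=11, LF[16]=C('x')+11=1+11=12
L[17]='x': occ=12, LF[17]=C('x')+12=1+12=13
L[18]='x': occ=13, LF[18]=C('x')+13=1+13=14
L[19]='y': occ=4, LF[19]=C('y')+4=17+4=21
L[20]='x': occ=14, LF[20]=C('x')+14=1+14=15
L[21]='y': occ=5, LF[21]=C('y')+5=17+5=22
L[22]='x': occ=15, LF[22]=C('x')+15=1+15=16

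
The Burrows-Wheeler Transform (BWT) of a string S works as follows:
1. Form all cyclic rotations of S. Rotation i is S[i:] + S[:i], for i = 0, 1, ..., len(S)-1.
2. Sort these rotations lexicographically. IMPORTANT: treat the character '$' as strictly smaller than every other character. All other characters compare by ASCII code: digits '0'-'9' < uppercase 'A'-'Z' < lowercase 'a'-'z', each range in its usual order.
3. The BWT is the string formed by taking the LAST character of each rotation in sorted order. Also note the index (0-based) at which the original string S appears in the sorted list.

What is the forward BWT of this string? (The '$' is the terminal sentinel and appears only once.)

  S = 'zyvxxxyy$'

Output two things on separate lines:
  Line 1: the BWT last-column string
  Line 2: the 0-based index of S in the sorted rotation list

All 9 rotations (rotation i = S[i:]+S[:i]):
  rot[0] = zyvxxxyy$
  rot[1] = yvxxxyy$z
  rot[2] = vxxxyy$zy
  rot[3] = xxxyy$zyv
  rot[4] = xxyy$zyvx
  rot[5] = xyy$zyvxx
  rot[6] = yy$zyvxxx
  rot[7] = y$zyvxxxy
  rot[8] = $zyvxxxyy
Sorted (with $ < everything):
  sorted[0] = $zyvxxxyy  (last char: 'y')
  sorted[1] = vxxxyy$zy  (last char: 'y')
  sorted[2] = xxxyy$zyv  (last char: 'v')
  sorted[3] = xxyy$zyvx  (last char: 'x')
  sorted[4] = xyy$zyvxx  (last char: 'x')
  sorted[5] = y$zyvxxxy  (last char: 'y')
  sorted[6] = yvxxxyy$z  (last char: 'z')
  sorted[7] = yy$zyvxxx  (last char: 'x')
  sorted[8] = zyvxxxyy$  (last char: '$')
Last column: yyvxxyzx$
Original string S is at sorted index 8

Answer: yyvxxyzx$
8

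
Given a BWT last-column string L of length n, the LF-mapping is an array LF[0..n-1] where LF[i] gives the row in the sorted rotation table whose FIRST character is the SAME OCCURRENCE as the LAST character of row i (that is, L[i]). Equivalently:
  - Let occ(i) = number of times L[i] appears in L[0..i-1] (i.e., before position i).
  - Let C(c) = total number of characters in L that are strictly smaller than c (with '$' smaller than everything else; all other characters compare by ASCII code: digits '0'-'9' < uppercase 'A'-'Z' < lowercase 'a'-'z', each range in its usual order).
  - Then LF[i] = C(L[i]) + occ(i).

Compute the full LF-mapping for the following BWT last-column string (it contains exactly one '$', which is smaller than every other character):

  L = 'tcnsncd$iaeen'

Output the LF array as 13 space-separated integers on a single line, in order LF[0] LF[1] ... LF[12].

Char counts: '$':1, 'a':1, 'c':2, 'd':1, 'e':2, 'i':1, 'n':3, 's':1, 't':1
C (first-col start): C('$')=0, C('a')=1, C('c')=2, C('d')=4, C('e')=5, C('i')=7, C('n')=8, C('s')=11, C('t')=12
L[0]='t': occ=0, LF[0]=C('t')+0=12+0=12
L[1]='c': occ=0, LF[1]=C('c')+0=2+0=2
L[2]='n': occ=0, LF[2]=C('n')+0=8+0=8
L[3]='s': occ=0, LF[3]=C('s')+0=11+0=11
L[4]='n': occ=1, LF[4]=C('n')+1=8+1=9
L[5]='c': occ=1, LF[5]=C('c')+1=2+1=3
L[6]='d': occ=0, LF[6]=C('d')+0=4+0=4
L[7]='$': occ=0, LF[7]=C('$')+0=0+0=0
L[8]='i': occ=0, LF[8]=C('i')+0=7+0=7
L[9]='a': occ=0, LF[9]=C('a')+0=1+0=1
L[10]='e': occ=0, LF[10]=C('e')+0=5+0=5
L[11]='e': occ=1, LF[11]=C('e')+1=5+1=6
L[12]='n': occ=2, LF[12]=C('n')+2=8+2=10

Answer: 12 2 8 11 9 3 4 0 7 1 5 6 10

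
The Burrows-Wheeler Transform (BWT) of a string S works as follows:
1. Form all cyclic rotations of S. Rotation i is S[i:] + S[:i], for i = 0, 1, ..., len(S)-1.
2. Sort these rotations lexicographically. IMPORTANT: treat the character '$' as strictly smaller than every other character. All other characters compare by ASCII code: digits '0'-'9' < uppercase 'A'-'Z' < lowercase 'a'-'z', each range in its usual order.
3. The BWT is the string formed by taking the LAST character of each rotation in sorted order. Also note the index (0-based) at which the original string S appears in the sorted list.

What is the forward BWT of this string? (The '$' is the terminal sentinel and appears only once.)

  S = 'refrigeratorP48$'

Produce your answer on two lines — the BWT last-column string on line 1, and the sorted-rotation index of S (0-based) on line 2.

Answer: 8P4rrrgeirtoe$fa
13

Derivation:
All 16 rotations (rotation i = S[i:]+S[:i]):
  rot[0] = refrigeratorP48$
  rot[1] = efrigeratorP48$r
  rot[2] = frigeratorP48$re
  rot[3] = rigeratorP48$ref
  rot[4] = igeratorP48$refr
  rot[5] = geratorP48$refri
  rot[6] = eratorP48$refrig
  rot[7] = ratorP48$refrige
  rot[8] = atorP48$refriger
  rot[9] = torP48$refrigera
  rot[10] = orP48$refrigerat
  rot[11] = rP48$refrigerato
  rot[12] = P48$refrigerator
  rot[13] = 48$refrigeratorP
  rot[14] = 8$refrigeratorP4
  rot[15] = $refrigeratorP48
Sorted (with $ < everything):
  sorted[0] = $refrigeratorP48  (last char: '8')
  sorted[1] = 48$refrigeratorP  (last char: 'P')
  sorted[2] = 8$refrigeratorP4  (last char: '4')
  sorted[3] = P48$refrigerator  (last char: 'r')
  sorted[4] = atorP48$refriger  (last char: 'r')
  sorted[5] = efrigeratorP48$r  (last char: 'r')
  sorted[6] = eratorP48$refrig  (last char: 'g')
  sorted[7] = frigeratorP48$re  (last char: 'e')
  sorted[8] = geratorP48$refri  (last char: 'i')
  sorted[9] = igeratorP48$refr  (last char: 'r')
  sorted[10] = orP48$refrigerat  (last char: 't')
  sorted[11] = rP48$refrigerato  (last char: 'o')
  sorted[12] = ratorP48$refrige  (last char: 'e')
  sorted[13] = refrigeratorP48$  (last char: '$')
  sorted[14] = rigeratorP48$ref  (last char: 'f')
  sorted[15] = torP48$refrigera  (last char: 'a')
Last column: 8P4rrrgeirtoe$fa
Original string S is at sorted index 13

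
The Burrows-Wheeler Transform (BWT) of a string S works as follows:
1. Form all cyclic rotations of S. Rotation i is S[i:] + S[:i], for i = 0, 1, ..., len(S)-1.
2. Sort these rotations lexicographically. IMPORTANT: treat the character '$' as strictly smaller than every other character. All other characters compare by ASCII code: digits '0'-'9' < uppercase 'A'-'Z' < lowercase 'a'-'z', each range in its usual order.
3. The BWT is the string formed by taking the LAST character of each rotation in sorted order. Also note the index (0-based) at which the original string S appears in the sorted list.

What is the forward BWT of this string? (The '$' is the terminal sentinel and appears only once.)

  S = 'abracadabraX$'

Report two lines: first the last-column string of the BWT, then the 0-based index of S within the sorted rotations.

Answer: Xard$rcaaaabb
4

Derivation:
All 13 rotations (rotation i = S[i:]+S[:i]):
  rot[0] = abracadabraX$
  rot[1] = bracadabraX$a
  rot[2] = racadabraX$ab
  rot[3] = acadabraX$abr
  rot[4] = cadabraX$abra
  rot[5] = adabraX$abrac
  rot[6] = dabraX$abraca
  rot[7] = abraX$abracad
  rot[8] = braX$abracada
  rot[9] = raX$abracadab
  rot[10] = aX$abracadabr
  rot[11] = X$abracadabra
  rot[12] = $abracadabraX
Sorted (with $ < everything):
  sorted[0] = $abracadabraX  (last char: 'X')
  sorted[1] = X$abracadabra  (last char: 'a')
  sorted[2] = aX$abracadabr  (last char: 'r')
  sorted[3] = abraX$abracad  (last char: 'd')
  sorted[4] = abracadabraX$  (last char: '$')
  sorted[5] = acadabraX$abr  (last char: 'r')
  sorted[6] = adabraX$abrac  (last char: 'c')
  sorted[7] = braX$abracada  (last char: 'a')
  sorted[8] = bracadabraX$a  (last char: 'a')
  sorted[9] = cadabraX$abra  (last char: 'a')
  sorted[10] = dabraX$abraca  (last char: 'a')
  sorted[11] = raX$abracadab  (last char: 'b')
  sorted[12] = racadabraX$ab  (last char: 'b')
Last column: Xard$rcaaaabb
Original string S is at sorted index 4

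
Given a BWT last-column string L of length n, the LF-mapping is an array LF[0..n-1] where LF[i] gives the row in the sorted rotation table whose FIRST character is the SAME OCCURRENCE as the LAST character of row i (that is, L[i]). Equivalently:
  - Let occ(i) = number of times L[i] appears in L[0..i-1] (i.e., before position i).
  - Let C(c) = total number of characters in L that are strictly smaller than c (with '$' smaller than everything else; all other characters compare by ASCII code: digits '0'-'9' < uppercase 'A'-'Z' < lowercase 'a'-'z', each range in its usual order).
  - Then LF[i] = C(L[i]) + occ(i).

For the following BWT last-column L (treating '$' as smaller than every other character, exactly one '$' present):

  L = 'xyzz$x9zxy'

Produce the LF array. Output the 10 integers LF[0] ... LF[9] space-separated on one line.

Char counts: '$':1, '9':1, 'x':3, 'y':2, 'z':3
C (first-col start): C('$')=0, C('9')=1, C('x')=2, C('y')=5, C('z')=7
L[0]='x': occ=0, LF[0]=C('x')+0=2+0=2
L[1]='y': occ=0, LF[1]=C('y')+0=5+0=5
L[2]='z': occ=0, LF[2]=C('z')+0=7+0=7
L[3]='z': occ=1, LF[3]=C('z')+1=7+1=8
L[4]='$': occ=0, LF[4]=C('$')+0=0+0=0
L[5]='x': occ=1, LF[5]=C('x')+1=2+1=3
L[6]='9': occ=0, LF[6]=C('9')+0=1+0=1
L[7]='z': occ=2, LF[7]=C('z')+2=7+2=9
L[8]='x': occ=2, LF[8]=C('x')+2=2+2=4
L[9]='y': occ=1, LF[9]=C('y')+1=5+1=6

Answer: 2 5 7 8 0 3 1 9 4 6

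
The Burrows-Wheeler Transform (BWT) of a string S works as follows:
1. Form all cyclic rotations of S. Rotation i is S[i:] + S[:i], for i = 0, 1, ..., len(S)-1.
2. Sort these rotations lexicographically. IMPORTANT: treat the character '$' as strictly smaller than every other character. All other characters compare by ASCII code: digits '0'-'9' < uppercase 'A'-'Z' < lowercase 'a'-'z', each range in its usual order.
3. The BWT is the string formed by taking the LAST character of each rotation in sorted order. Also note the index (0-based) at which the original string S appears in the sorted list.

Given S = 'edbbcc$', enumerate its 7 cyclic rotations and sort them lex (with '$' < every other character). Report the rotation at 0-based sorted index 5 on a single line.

All 7 rotations (rotation i = S[i:]+S[:i]):
  rot[0] = edbbcc$
  rot[1] = dbbcc$e
  rot[2] = bbcc$ed
  rot[3] = bcc$edb
  rot[4] = cc$edbb
  rot[5] = c$edbbc
  rot[6] = $edbbcc
Sorted (with $ < everything):
  sorted[0] = $edbbcc
  sorted[1] = bbcc$ed
  sorted[2] = bcc$edb
  sorted[3] = c$edbbc
  sorted[4] = cc$edbb
  sorted[5] = dbbcc$e
  sorted[6] = edbbcc$
sorted[5] = dbbcc$e

Answer: dbbcc$e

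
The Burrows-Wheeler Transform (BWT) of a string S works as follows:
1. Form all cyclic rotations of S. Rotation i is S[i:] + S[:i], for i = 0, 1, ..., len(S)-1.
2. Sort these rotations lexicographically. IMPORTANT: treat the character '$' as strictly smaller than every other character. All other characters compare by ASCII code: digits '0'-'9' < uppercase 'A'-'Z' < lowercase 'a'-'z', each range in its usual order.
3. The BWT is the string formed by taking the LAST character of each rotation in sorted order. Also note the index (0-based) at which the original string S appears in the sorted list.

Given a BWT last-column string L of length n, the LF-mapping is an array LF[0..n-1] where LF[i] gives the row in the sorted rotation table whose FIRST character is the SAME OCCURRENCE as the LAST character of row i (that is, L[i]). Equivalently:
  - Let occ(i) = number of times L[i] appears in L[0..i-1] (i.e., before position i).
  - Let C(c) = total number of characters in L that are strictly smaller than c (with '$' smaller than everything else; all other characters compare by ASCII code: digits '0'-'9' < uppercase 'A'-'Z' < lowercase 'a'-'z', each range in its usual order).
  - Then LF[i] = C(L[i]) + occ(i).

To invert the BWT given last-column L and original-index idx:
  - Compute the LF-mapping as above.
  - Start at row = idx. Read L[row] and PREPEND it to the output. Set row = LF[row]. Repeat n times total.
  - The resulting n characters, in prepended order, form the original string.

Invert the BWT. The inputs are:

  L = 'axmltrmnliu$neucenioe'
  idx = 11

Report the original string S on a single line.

Answer: millenniumcounterexa$

Derivation:
LF mapping: 1 20 10 8 17 16 11 12 9 6 18 0 13 3 19 2 4 14 7 15 5
Walk LF starting at row 11, prepending L[row]:
  step 1: row=11, L[11]='$', prepend. Next row=LF[11]=0
  step 2: row=0, L[0]='a', prepend. Next row=LF[0]=1
  step 3: row=1, L[1]='x', prepend. Next row=LF[1]=20
  step 4: row=20, L[20]='e', prepend. Next row=LF[20]=5
  step 5: row=5, L[5]='r', prepend. Next row=LF[5]=16
  step 6: row=16, L[16]='e', prepend. Next row=LF[16]=4
  step 7: row=4, L[4]='t', prepend. Next row=LF[4]=17
  step 8: row=17, L[17]='n', prepend. Next row=LF[17]=14
  step 9: row=14, L[14]='u', prepend. Next row=LF[14]=19
  step 10: row=19, L[19]='o', prepend. Next row=LF[19]=15
  step 11: row=15, L[15]='c', prepend. Next row=LF[15]=2
  step 12: row=2, L[2]='m', prepend. Next row=LF[2]=10
  step 13: row=10, L[10]='u', prepend. Next row=LF[10]=18
  step 14: row=18, L[18]='i', prepend. Next row=LF[18]=7
  step 15: row=7, L[7]='n', prepend. Next row=LF[7]=12
  step 16: row=12, L[12]='n', prepend. Next row=LF[12]=13
  step 17: row=13, L[13]='e', prepend. Next row=LF[13]=3
  step 18: row=3, L[3]='l', prepend. Next row=LF[3]=8
  step 19: row=8, L[8]='l', prepend. Next row=LF[8]=9
  step 20: row=9, L[9]='i', prepend. Next row=LF[9]=6
  step 21: row=6, L[6]='m', prepend. Next row=LF[6]=11
Reversed output: millenniumcounterexa$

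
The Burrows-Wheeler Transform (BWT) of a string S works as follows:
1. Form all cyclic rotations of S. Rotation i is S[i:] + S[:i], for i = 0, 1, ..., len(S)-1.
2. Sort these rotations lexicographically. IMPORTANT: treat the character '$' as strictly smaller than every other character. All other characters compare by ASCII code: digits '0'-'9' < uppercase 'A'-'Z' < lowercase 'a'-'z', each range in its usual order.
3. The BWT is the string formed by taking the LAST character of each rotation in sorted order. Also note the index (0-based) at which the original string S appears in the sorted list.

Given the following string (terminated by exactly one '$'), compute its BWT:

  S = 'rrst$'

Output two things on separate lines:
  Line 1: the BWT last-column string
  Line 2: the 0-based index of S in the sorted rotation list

All 5 rotations (rotation i = S[i:]+S[:i]):
  rot[0] = rrst$
  rot[1] = rst$r
  rot[2] = st$rr
  rot[3] = t$rrs
  rot[4] = $rrst
Sorted (with $ < everything):
  sorted[0] = $rrst  (last char: 't')
  sorted[1] = rrst$  (last char: '$')
  sorted[2] = rst$r  (last char: 'r')
  sorted[3] = st$rr  (last char: 'r')
  sorted[4] = t$rrs  (last char: 's')
Last column: t$rrs
Original string S is at sorted index 1

Answer: t$rrs
1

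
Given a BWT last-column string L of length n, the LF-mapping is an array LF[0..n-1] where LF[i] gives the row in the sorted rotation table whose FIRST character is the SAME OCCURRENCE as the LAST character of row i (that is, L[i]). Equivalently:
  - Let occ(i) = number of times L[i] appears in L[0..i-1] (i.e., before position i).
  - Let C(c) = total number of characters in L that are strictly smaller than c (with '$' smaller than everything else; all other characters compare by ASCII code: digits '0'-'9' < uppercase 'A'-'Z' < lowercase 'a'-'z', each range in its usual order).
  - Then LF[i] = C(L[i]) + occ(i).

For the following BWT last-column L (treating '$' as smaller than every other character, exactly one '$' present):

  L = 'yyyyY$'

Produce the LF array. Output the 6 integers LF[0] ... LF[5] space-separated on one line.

Char counts: '$':1, 'Y':1, 'y':4
C (first-col start): C('$')=0, C('Y')=1, C('y')=2
L[0]='y': occ=0, LF[0]=C('y')+0=2+0=2
L[1]='y': occ=1, LF[1]=C('y')+1=2+1=3
L[2]='y': occ=2, LF[2]=C('y')+2=2+2=4
L[3]='y': occ=3, LF[3]=C('y')+3=2+3=5
L[4]='Y': occ=0, LF[4]=C('Y')+0=1+0=1
L[5]='$': occ=0, LF[5]=C('$')+0=0+0=0

Answer: 2 3 4 5 1 0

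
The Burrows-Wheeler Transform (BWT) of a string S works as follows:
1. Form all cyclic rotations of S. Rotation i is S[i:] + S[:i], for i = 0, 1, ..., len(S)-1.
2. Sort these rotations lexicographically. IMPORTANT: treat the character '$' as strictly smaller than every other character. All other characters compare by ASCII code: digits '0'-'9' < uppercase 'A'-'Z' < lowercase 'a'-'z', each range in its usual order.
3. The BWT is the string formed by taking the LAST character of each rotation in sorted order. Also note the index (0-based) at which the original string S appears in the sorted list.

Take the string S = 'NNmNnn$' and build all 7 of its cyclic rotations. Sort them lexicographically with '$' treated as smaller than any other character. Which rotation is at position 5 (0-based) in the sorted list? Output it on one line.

All 7 rotations (rotation i = S[i:]+S[:i]):
  rot[0] = NNmNnn$
  rot[1] = NmNnn$N
  rot[2] = mNnn$NN
  rot[3] = Nnn$NNm
  rot[4] = nn$NNmN
  rot[5] = n$NNmNn
  rot[6] = $NNmNnn
Sorted (with $ < everything):
  sorted[0] = $NNmNnn
  sorted[1] = NNmNnn$
  sorted[2] = NmNnn$N
  sorted[3] = Nnn$NNm
  sorted[4] = mNnn$NN
  sorted[5] = n$NNmNn
  sorted[6] = nn$NNmN
sorted[5] = n$NNmNn

Answer: n$NNmNn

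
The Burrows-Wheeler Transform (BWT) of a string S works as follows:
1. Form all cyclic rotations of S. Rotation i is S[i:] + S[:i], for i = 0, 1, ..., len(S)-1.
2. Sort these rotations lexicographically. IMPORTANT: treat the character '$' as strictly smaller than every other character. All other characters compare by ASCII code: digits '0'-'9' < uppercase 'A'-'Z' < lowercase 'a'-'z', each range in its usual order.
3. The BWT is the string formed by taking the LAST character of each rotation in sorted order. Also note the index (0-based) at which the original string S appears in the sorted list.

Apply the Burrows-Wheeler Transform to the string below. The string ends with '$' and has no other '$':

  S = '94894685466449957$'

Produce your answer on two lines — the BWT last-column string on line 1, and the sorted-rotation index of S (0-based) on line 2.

Answer: 765994896445648$94
15

Derivation:
All 18 rotations (rotation i = S[i:]+S[:i]):
  rot[0] = 94894685466449957$
  rot[1] = 4894685466449957$9
  rot[2] = 894685466449957$94
  rot[3] = 94685466449957$948
  rot[4] = 4685466449957$9489
  rot[5] = 685466449957$94894
  rot[6] = 85466449957$948946
  rot[7] = 5466449957$9489468
  rot[8] = 466449957$94894685
  rot[9] = 66449957$948946854
  rot[10] = 6449957$9489468546
  rot[11] = 449957$94894685466
  rot[12] = 49957$948946854664
  rot[13] = 9957$9489468546644
  rot[14] = 957$94894685466449
  rot[15] = 57$948946854664499
  rot[16] = 7$9489468546644995
  rot[17] = $94894685466449957
Sorted (with $ < everything):
  sorted[0] = $94894685466449957  (last char: '7')
  sorted[1] = 449957$94894685466  (last char: '6')
  sorted[2] = 466449957$94894685  (last char: '5')
  sorted[3] = 4685466449957$9489  (last char: '9')
  sorted[4] = 4894685466449957$9  (last char: '9')
  sorted[5] = 49957$948946854664  (last char: '4')
  sorted[6] = 5466449957$9489468  (last char: '8')
  sorted[7] = 57$948946854664499  (last char: '9')
  sorted[8] = 6449957$9489468546  (last char: '6')
  sorted[9] = 66449957$948946854  (last char: '4')
  sorted[10] = 685466449957$94894  (last char: '4')
  sorted[11] = 7$9489468546644995  (last char: '5')
  sorted[12] = 85466449957$948946  (last char: '6')
  sorted[13] = 894685466449957$94  (last char: '4')
  sorted[14] = 94685466449957$948  (last char: '8')
  sorted[15] = 94894685466449957$  (last char: '$')
  sorted[16] = 957$94894685466449  (last char: '9')
  sorted[17] = 9957$9489468546644  (last char: '4')
Last column: 765994896445648$94
Original string S is at sorted index 15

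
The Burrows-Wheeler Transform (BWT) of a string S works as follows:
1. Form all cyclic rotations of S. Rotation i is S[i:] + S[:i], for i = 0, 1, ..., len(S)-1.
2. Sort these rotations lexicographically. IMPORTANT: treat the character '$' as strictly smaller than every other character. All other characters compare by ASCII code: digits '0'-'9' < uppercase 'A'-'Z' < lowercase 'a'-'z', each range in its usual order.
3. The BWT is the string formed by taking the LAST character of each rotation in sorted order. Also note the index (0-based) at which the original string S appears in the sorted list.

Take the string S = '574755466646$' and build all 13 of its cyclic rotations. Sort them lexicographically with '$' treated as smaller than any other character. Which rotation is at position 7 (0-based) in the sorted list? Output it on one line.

Answer: 6$57475546664

Derivation:
All 13 rotations (rotation i = S[i:]+S[:i]):
  rot[0] = 574755466646$
  rot[1] = 74755466646$5
  rot[2] = 4755466646$57
  rot[3] = 755466646$574
  rot[4] = 55466646$5747
  rot[5] = 5466646$57475
  rot[6] = 466646$574755
  rot[7] = 66646$5747554
  rot[8] = 6646$57475546
  rot[9] = 646$574755466
  rot[10] = 46$5747554666
  rot[11] = 6$57475546664
  rot[12] = $574755466646
Sorted (with $ < everything):
  sorted[0] = $574755466646
  sorted[1] = 46$5747554666
  sorted[2] = 466646$574755
  sorted[3] = 4755466646$57
  sorted[4] = 5466646$57475
  sorted[5] = 55466646$5747
  sorted[6] = 574755466646$
  sorted[7] = 6$57475546664
  sorted[8] = 646$574755466
  sorted[9] = 6646$57475546
  sorted[10] = 66646$5747554
  sorted[11] = 74755466646$5
  sorted[12] = 755466646$574
sorted[7] = 6$57475546664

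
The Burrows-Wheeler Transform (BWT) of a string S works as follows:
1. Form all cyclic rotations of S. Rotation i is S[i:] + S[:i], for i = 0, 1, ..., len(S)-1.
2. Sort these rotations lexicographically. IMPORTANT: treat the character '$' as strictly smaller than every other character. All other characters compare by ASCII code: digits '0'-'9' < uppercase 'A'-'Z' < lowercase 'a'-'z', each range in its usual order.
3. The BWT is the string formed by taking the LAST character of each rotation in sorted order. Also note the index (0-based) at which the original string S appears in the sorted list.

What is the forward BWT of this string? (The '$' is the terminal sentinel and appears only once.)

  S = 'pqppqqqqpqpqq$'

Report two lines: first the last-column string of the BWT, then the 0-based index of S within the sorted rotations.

All 14 rotations (rotation i = S[i:]+S[:i]):
  rot[0] = pqppqqqqpqpqq$
  rot[1] = qppqqqqpqpqq$p
  rot[2] = ppqqqqpqpqq$pq
  rot[3] = pqqqqpqpqq$pqp
  rot[4] = qqqqpqpqq$pqpp
  rot[5] = qqqpqpqq$pqppq
  rot[6] = qqpqpqq$pqppqq
  rot[7] = qpqpqq$pqppqqq
  rot[8] = pqpqq$pqppqqqq
  rot[9] = qpqq$pqppqqqqp
  rot[10] = pqq$pqppqqqqpq
  rot[11] = qq$pqppqqqqpqp
  rot[12] = q$pqppqqqqpqpq
  rot[13] = $pqppqqqqpqpqq
Sorted (with $ < everything):
  sorted[0] = $pqppqqqqpqpqq  (last char: 'q')
  sorted[1] = ppqqqqpqpqq$pq  (last char: 'q')
  sorted[2] = pqppqqqqpqpqq$  (last char: '$')
  sorted[3] = pqpqq$pqppqqqq  (last char: 'q')
  sorted[4] = pqq$pqppqqqqpq  (last char: 'q')
  sorted[5] = pqqqqpqpqq$pqp  (last char: 'p')
  sorted[6] = q$pqppqqqqpqpq  (last char: 'q')
  sorted[7] = qppqqqqpqpqq$p  (last char: 'p')
  sorted[8] = qpqpqq$pqppqqq  (last char: 'q')
  sorted[9] = qpqq$pqppqqqqp  (last char: 'p')
  sorted[10] = qq$pqppqqqqpqp  (last char: 'p')
  sorted[11] = qqpqpqq$pqppqq  (last char: 'q')
  sorted[12] = qqqpqpqq$pqppq  (last char: 'q')
  sorted[13] = qqqqpqpqq$pqpp  (last char: 'p')
Last column: qq$qqpqpqppqqp
Original string S is at sorted index 2

Answer: qq$qqpqpqppqqp
2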